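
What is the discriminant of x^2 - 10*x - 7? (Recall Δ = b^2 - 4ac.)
Δ = 128

For a quadratic a x^2 + b x + c the discriminant is Δ = b^2 - 4ac = (-10)^2 - 4*(1)*(-7) = 100 - (-28) = 128.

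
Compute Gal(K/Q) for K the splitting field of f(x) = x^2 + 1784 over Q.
Gal(K/Q) = Z/2Z (cyclic of order 2)

x^2 + 1784 is irreducible over Q since -1784 is not a rational square. The splitting field Q(sqrt(-1784)) has degree 2 over Q, and its unique nontrivial automorphism is sqrt(-1784) ↦ -sqrt(-1784). Hence Gal(Q(sqrt(-1784))/Q) = Z/2Z.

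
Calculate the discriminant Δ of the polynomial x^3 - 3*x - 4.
Δ = -324

For a depressed cubic x^3 + p x + q the discriminant is Δ = -4 p^3 - 27 q^2 = -4*(-3)^3 - 27*(-4)^2 = 108 - 432 = -324.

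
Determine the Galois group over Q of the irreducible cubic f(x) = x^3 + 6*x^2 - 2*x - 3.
Gal(K/Q) = S_3 (symmetric group of order 6)

Compute the discriminant of x^3 + (6)*x^2 + (-2)*x + (-3): Δ = 3173. Since Δ is not a rational square, the Galois group is not contained in A_3; it must be the full S_3 (irreducibility of the cubic rules out anything smaller).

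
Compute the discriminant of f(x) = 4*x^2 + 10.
Δ = -160

For a quadratic a x^2 + b x + c the discriminant is Δ = b^2 - 4ac = (0)^2 - 4*(4)*(10) = 0 - (160) = -160.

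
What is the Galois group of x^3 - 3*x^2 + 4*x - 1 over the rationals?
Gal(K/Q) = S_3 (symmetric group of order 6)

Compute the discriminant of x^3 + (-3)*x^2 + (4)*x + (-1): Δ = -31. Since Δ is not a rational square, the Galois group is not contained in A_3; it must be the full S_3 (irreducibility of the cubic rules out anything smaller).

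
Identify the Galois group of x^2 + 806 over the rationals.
Gal(K/Q) = Z/2Z (cyclic of order 2)

x^2 + 806 is irreducible over Q since -806 is not a rational square. The splitting field Q(sqrt(-806)) has degree 2 over Q, and its unique nontrivial automorphism is sqrt(-806) ↦ -sqrt(-806). Hence Gal(Q(sqrt(-806))/Q) = Z/2Z.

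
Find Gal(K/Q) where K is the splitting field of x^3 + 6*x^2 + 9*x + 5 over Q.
Gal(K/Q) = S_3 (symmetric group of order 6)

Compute the discriminant of x^3 + (6)*x^2 + (9)*x + (5): Δ = -135. Since Δ is not a rational square, the Galois group is not contained in A_3; it must be the full S_3 (irreducibility of the cubic rules out anything smaller).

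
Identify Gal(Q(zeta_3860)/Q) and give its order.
|Gal(Q(zeta_3860)/Q)| = phi(3860) = 1536; group ≅ (Z/3860Z)^* ≅ Z/2Z × Z/4Z × Z/192Z

The n-th cyclotomic polynomial Φ_3860(x) is the minimal polynomial of zeta_3860 over Q and has degree phi(3860) = 1536. So Q(zeta_3860) is a degree-1536 Galois extension with Galois group (Z/3860Z)^*. By CRT, (Z/3860Z)^* ≅ (Z/4Z)^* × (Z/5Z)^* × (Z/193Z)^*. Each prime-power unit group is (Z/4Z)^* ≅ Z/2Z; (Z/5Z)^* ≅ Z/4Z; (Z/193Z)^* ≅ Z/192Z. Hence Gal(Q(zeta_3860)/Q) ≅ Z/2Z × Z/4Z × Z/192Z.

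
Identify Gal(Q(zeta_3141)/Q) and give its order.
|Gal(Q(zeta_3141)/Q)| = phi(3141) = 2088; group ≅ (Z/3141Z)^* ≅ Z/6Z × Z/348Z

The n-th cyclotomic polynomial Φ_3141(x) is the minimal polynomial of zeta_3141 over Q and has degree phi(3141) = 2088. So Q(zeta_3141) is a degree-2088 Galois extension with Galois group (Z/3141Z)^*. By CRT, (Z/3141Z)^* ≅ (Z/9Z)^* × (Z/349Z)^*. Each prime-power unit group is (Z/9Z)^* ≅ Z/6Z; (Z/349Z)^* ≅ Z/348Z. Hence Gal(Q(zeta_3141)/Q) ≅ Z/6Z × Z/348Z.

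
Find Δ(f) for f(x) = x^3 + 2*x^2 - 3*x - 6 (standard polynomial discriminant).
Δ = 12

For x^3 + a x^2 + b x + c the discriminant is Δ = 18 a b c - 4 a^3 c + a^2 b^2 - 4 b^3 - 27 c^2.
Plug a = 2, b = -3, c = -6:
  18*(2)*(-3)*(-6) - 4*(2)^3*(-6) + (2)^2*(-3)^2 - 4*(-3)^3 - 27*(-6)^2
  = 648 + (192) + 36 + (108) + (-972)
  = 12.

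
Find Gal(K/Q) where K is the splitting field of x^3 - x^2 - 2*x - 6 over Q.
Gal(K/Q) = S_3 (symmetric group of order 6)

Compute the discriminant of x^3 + (-1)*x^2 + (-2)*x + (-6): Δ = -1176. Since Δ is not a rational square, the Galois group is not contained in A_3; it must be the full S_3 (irreducibility of the cubic rules out anything smaller).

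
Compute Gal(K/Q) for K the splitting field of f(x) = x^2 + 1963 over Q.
Gal(K/Q) = Z/2Z (cyclic of order 2)

x^2 + 1963 is irreducible over Q since -1963 is not a rational square. The splitting field Q(sqrt(-1963)) has degree 2 over Q, and its unique nontrivial automorphism is sqrt(-1963) ↦ -sqrt(-1963). Hence Gal(Q(sqrt(-1963))/Q) = Z/2Z.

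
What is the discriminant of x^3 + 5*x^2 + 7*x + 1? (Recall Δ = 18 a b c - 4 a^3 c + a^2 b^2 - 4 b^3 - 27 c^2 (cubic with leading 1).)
Δ = -44

For x^3 + a x^2 + b x + c the discriminant is Δ = 18 a b c - 4 a^3 c + a^2 b^2 - 4 b^3 - 27 c^2.
Plug a = 5, b = 7, c = 1:
  18*(5)*(7)*(1) - 4*(5)^3*(1) + (5)^2*(7)^2 - 4*(7)^3 - 27*(1)^2
  = 630 + (-500) + 1225 + (-1372) + (-27)
  = -44.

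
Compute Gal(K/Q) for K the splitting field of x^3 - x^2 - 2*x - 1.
Gal(K/Q) = S_3 (symmetric group of order 6)

Compute the discriminant of x^3 + (-1)*x^2 + (-2)*x + (-1): Δ = -31. Since Δ is not a rational square, the Galois group is not contained in A_3; it must be the full S_3 (irreducibility of the cubic rules out anything smaller).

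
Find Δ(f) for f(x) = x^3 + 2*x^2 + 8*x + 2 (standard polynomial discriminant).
Δ = -1388

For x^3 + a x^2 + b x + c the discriminant is Δ = 18 a b c - 4 a^3 c + a^2 b^2 - 4 b^3 - 27 c^2.
Plug a = 2, b = 8, c = 2:
  18*(2)*(8)*(2) - 4*(2)^3*(2) + (2)^2*(8)^2 - 4*(8)^3 - 27*(2)^2
  = 576 + (-64) + 256 + (-2048) + (-108)
  = -1388.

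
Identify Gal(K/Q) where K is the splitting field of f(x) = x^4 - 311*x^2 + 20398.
Gal(K/Q) = V_4 (Klein four-group, Z/2Z × Z/2Z)

f factors as (x^2 - 217)(x^2 - 94), so the splitting field is K = Q(sqrt(217), sqrt(94)). The elements 217, 94, 20398 are all non-squares in Q, so sqrt(217) and sqrt(94) generate independent quadratic extensions. Thus [K:Q] = 4 and Gal(K/Q) is generated by the two order-2 automorphisms sqrt(217) ↦ -sqrt(217) and sqrt(94) ↦ -sqrt(94), giving V_4.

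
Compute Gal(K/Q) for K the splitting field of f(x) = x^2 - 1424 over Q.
Gal(K/Q) = Z/2Z (cyclic of order 2)

x^2 - 1424 is irreducible over Q since 1424 is not a rational square. The splitting field Q(sqrt(1424)) has degree 2 over Q, and its unique nontrivial automorphism is sqrt(1424) ↦ -sqrt(1424). Hence Gal(Q(sqrt(1424))/Q) = Z/2Z.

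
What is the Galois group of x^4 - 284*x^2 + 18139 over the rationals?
Gal(K/Q) = V_4 (Klein four-group, Z/2Z × Z/2Z)

f factors as (x^2 - 97)(x^2 - 187), so the splitting field is K = Q(sqrt(97), sqrt(187)). The elements 97, 187, 18139 are all non-squares in Q, so sqrt(97) and sqrt(187) generate independent quadratic extensions. Thus [K:Q] = 4 and Gal(K/Q) is generated by the two order-2 automorphisms sqrt(97) ↦ -sqrt(97) and sqrt(187) ↦ -sqrt(187), giving V_4.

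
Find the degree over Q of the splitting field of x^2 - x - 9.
[K:Q] = 2

The discriminant of x^2 + (-1)*x + (-9) is b^2 - 4c = 1 - (-36) = 37. Since 37 is not a perfect square in Q, the polynomial is irreducible over Q. Its two roots generate a degree-2 extension, so [K:Q] = 2.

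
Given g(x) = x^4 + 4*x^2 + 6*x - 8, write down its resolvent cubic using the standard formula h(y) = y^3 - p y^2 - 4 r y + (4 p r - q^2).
h(y) = y^3 - 4*y^2 + 32*y - 164

Identify coefficients: p = 4, q = 6, r = -8.
Plug into h(y) = y^3 - p y^2 - 4 r y + (4 p r - q^2):
  h(y) = y^3 - (4) y^2 - 4*(-8) y + (4*(4)*(-8) - (6)^2)
       = y^3 + (-4) y^2 + (32) y + (-164).
Simplifying: h(y) = y^3 - 4*y^2 + 32*y - 164.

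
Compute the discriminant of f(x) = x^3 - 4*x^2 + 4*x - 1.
Δ = 5

For x^3 + a x^2 + b x + c the discriminant is Δ = 18 a b c - 4 a^3 c + a^2 b^2 - 4 b^3 - 27 c^2.
Plug a = -4, b = 4, c = -1:
  18*(-4)*(4)*(-1) - 4*(-4)^3*(-1) + (-4)^2*(4)^2 - 4*(4)^3 - 27*(-1)^2
  = 288 + (-256) + 256 + (-256) + (-27)
  = 5.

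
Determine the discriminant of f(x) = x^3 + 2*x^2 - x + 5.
Δ = -1007

For x^3 + a x^2 + b x + c the discriminant is Δ = 18 a b c - 4 a^3 c + a^2 b^2 - 4 b^3 - 27 c^2.
Plug a = 2, b = -1, c = 5:
  18*(2)*(-1)*(5) - 4*(2)^3*(5) + (2)^2*(-1)^2 - 4*(-1)^3 - 27*(5)^2
  = -180 + (-160) + 4 + (4) + (-675)
  = -1007.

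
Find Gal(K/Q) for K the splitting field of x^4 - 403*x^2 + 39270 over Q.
Gal(K/Q) = V_4 (Klein four-group, Z/2Z × Z/2Z)

f factors as (x^2 - 165)(x^2 - 238), so the splitting field is K = Q(sqrt(165), sqrt(238)). The elements 165, 238, 39270 are all non-squares in Q, so sqrt(165) and sqrt(238) generate independent quadratic extensions. Thus [K:Q] = 4 and Gal(K/Q) is generated by the two order-2 automorphisms sqrt(165) ↦ -sqrt(165) and sqrt(238) ↦ -sqrt(238), giving V_4.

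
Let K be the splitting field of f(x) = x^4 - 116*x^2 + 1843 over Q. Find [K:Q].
[K:Q] = 4

f factors as (x^2 - 19)(x^2 - 97); the splitting field is K = Q(sqrt(19), sqrt(97)). Since 19, 97, and 1843 are all non-squares in Q, the three subfields Q(sqrt(19)), Q(sqrt(97)), Q(sqrt(1843)) are distinct degree-2 extensions, so [K:Q] = 4 (Klein four Galois group).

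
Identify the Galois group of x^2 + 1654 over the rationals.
Gal(K/Q) = Z/2Z (cyclic of order 2)

x^2 + 1654 is irreducible over Q since -1654 is not a rational square. The splitting field Q(sqrt(-1654)) has degree 2 over Q, and its unique nontrivial automorphism is sqrt(-1654) ↦ -sqrt(-1654). Hence Gal(Q(sqrt(-1654))/Q) = Z/2Z.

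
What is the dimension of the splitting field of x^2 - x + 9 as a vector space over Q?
[K:Q] = 2

The discriminant of x^2 + (-1)*x + (9) is b^2 - 4c = 1 - (36) = -35. Since -35 is not a perfect square in Q, the polynomial is irreducible over Q. Its two roots generate a degree-2 extension, so [K:Q] = 2.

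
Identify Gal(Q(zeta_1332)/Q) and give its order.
|Gal(Q(zeta_1332)/Q)| = phi(1332) = 432; group ≅ (Z/1332Z)^* ≅ Z/2Z × Z/6Z × Z/36Z

The n-th cyclotomic polynomial Φ_1332(x) is the minimal polynomial of zeta_1332 over Q and has degree phi(1332) = 432. So Q(zeta_1332) is a degree-432 Galois extension with Galois group (Z/1332Z)^*. By CRT, (Z/1332Z)^* ≅ (Z/4Z)^* × (Z/9Z)^* × (Z/37Z)^*. Each prime-power unit group is (Z/4Z)^* ≅ Z/2Z; (Z/9Z)^* ≅ Z/6Z; (Z/37Z)^* ≅ Z/36Z. Hence Gal(Q(zeta_1332)/Q) ≅ Z/2Z × Z/6Z × Z/36Z.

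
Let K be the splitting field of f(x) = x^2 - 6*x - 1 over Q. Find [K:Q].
[K:Q] = 2

The discriminant of x^2 + (-6)*x + (-1) is b^2 - 4c = 36 - (-4) = 40. Since 40 is not a perfect square in Q, the polynomial is irreducible over Q. Its two roots generate a degree-2 extension, so [K:Q] = 2.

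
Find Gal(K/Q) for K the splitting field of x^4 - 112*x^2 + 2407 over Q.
Gal(K/Q) = V_4 (Klein four-group, Z/2Z × Z/2Z)

f factors as (x^2 - 83)(x^2 - 29), so the splitting field is K = Q(sqrt(83), sqrt(29)). The elements 83, 29, 2407 are all non-squares in Q, so sqrt(83) and sqrt(29) generate independent quadratic extensions. Thus [K:Q] = 4 and Gal(K/Q) is generated by the two order-2 automorphisms sqrt(83) ↦ -sqrt(83) and sqrt(29) ↦ -sqrt(29), giving V_4.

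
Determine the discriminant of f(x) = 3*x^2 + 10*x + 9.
Δ = -8

For a quadratic a x^2 + b x + c the discriminant is Δ = b^2 - 4ac = (10)^2 - 4*(3)*(9) = 100 - (108) = -8.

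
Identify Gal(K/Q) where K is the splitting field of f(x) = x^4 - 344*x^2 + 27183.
Gal(K/Q) = V_4 (Klein four-group, Z/2Z × Z/2Z)

f factors as (x^2 - 123)(x^2 - 221), so the splitting field is K = Q(sqrt(123), sqrt(221)). The elements 123, 221, 27183 are all non-squares in Q, so sqrt(123) and sqrt(221) generate independent quadratic extensions. Thus [K:Q] = 4 and Gal(K/Q) is generated by the two order-2 automorphisms sqrt(123) ↦ -sqrt(123) and sqrt(221) ↦ -sqrt(221), giving V_4.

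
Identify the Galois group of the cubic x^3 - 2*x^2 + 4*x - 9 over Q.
Gal(K/Q) = S_3 (symmetric group of order 6)

Compute the discriminant of x^3 + (-2)*x^2 + (4)*x + (-9): Δ = -1371. Since Δ is not a rational square, the Galois group is not contained in A_3; it must be the full S_3 (irreducibility of the cubic rules out anything smaller).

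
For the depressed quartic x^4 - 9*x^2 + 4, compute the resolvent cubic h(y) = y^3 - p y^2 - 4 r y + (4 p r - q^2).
h(y) = y^3 + 9*y^2 - 16*y - 144

Identify coefficients: p = -9, q = 0, r = 4.
Plug into h(y) = y^3 - p y^2 - 4 r y + (4 p r - q^2):
  h(y) = y^3 - (-9) y^2 - 4*(4) y + (4*(-9)*(4) - (0)^2)
       = y^3 + (9) y^2 + (-16) y + (-144).
Simplifying: h(y) = y^3 + 9*y^2 - 16*y - 144.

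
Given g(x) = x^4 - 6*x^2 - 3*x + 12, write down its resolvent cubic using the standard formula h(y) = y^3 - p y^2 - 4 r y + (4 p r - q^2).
h(y) = y^3 + 6*y^2 - 48*y - 297

Identify coefficients: p = -6, q = -3, r = 12.
Plug into h(y) = y^3 - p y^2 - 4 r y + (4 p r - q^2):
  h(y) = y^3 - (-6) y^2 - 4*(12) y + (4*(-6)*(12) - (-3)^2)
       = y^3 + (6) y^2 + (-48) y + (-297).
Simplifying: h(y) = y^3 + 6*y^2 - 48*y - 297.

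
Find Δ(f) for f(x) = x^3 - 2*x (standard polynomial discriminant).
Δ = 32

For a depressed cubic x^3 + p x + q the discriminant is Δ = -4 p^3 - 27 q^2 = -4*(-2)^3 - 27*(0)^2 = 32 - 0 = 32.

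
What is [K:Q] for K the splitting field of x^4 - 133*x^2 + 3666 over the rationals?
[K:Q] = 4

f factors as (x^2 - 39)(x^2 - 94); the splitting field is K = Q(sqrt(39), sqrt(94)). Since 39, 94, and 3666 are all non-squares in Q, the three subfields Q(sqrt(39)), Q(sqrt(94)), Q(sqrt(3666)) are distinct degree-2 extensions, so [K:Q] = 4 (Klein four Galois group).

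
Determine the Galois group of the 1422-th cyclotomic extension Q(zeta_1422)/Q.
|Gal(Q(zeta_1422)/Q)| = phi(1422) = 468; group ≅ (Z/1422Z)^* ≅ Z/6Z × Z/78Z

The n-th cyclotomic polynomial Φ_1422(x) is the minimal polynomial of zeta_1422 over Q and has degree phi(1422) = 468. So Q(zeta_1422) is a degree-468 Galois extension with Galois group (Z/1422Z)^*. By CRT, (Z/1422Z)^* ≅ (Z/2Z)^* × (Z/9Z)^* × (Z/79Z)^*. Each prime-power unit group is (Z/2Z)^* ≅ trivial group (order 1); (Z/9Z)^* ≅ Z/6Z; (Z/79Z)^* ≅ Z/78Z. Hence Gal(Q(zeta_1422)/Q) ≅ Z/6Z × Z/78Z.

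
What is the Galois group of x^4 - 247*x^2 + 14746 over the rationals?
Gal(K/Q) = V_4 (Klein four-group, Z/2Z × Z/2Z)

f factors as (x^2 - 101)(x^2 - 146), so the splitting field is K = Q(sqrt(101), sqrt(146)). The elements 101, 146, 14746 are all non-squares in Q, so sqrt(101) and sqrt(146) generate independent quadratic extensions. Thus [K:Q] = 4 and Gal(K/Q) is generated by the two order-2 automorphisms sqrt(101) ↦ -sqrt(101) and sqrt(146) ↦ -sqrt(146), giving V_4.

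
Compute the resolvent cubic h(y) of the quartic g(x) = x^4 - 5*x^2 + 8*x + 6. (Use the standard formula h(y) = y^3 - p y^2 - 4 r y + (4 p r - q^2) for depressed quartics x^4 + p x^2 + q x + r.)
h(y) = y^3 + 5*y^2 - 24*y - 184

Identify coefficients: p = -5, q = 8, r = 6.
Plug into h(y) = y^3 - p y^2 - 4 r y + (4 p r - q^2):
  h(y) = y^3 - (-5) y^2 - 4*(6) y + (4*(-5)*(6) - (8)^2)
       = y^3 + (5) y^2 + (-24) y + (-184).
Simplifying: h(y) = y^3 + 5*y^2 - 24*y - 184.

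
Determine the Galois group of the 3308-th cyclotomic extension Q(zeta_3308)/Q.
|Gal(Q(zeta_3308)/Q)| = phi(3308) = 1652; group ≅ (Z/3308Z)^* ≅ Z/2Z × Z/826Z

The n-th cyclotomic polynomial Φ_3308(x) is the minimal polynomial of zeta_3308 over Q and has degree phi(3308) = 1652. So Q(zeta_3308) is a degree-1652 Galois extension with Galois group (Z/3308Z)^*. By CRT, (Z/3308Z)^* ≅ (Z/4Z)^* × (Z/827Z)^*. Each prime-power unit group is (Z/4Z)^* ≅ Z/2Z; (Z/827Z)^* ≅ Z/826Z. Hence Gal(Q(zeta_3308)/Q) ≅ Z/2Z × Z/826Z.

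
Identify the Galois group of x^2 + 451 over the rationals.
Gal(K/Q) = Z/2Z (cyclic of order 2)

x^2 + 451 is irreducible over Q since -451 is not a rational square. The splitting field Q(sqrt(-451)) has degree 2 over Q, and its unique nontrivial automorphism is sqrt(-451) ↦ -sqrt(-451). Hence Gal(Q(sqrt(-451))/Q) = Z/2Z.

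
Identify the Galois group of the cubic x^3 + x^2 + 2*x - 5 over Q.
Gal(K/Q) = S_3 (symmetric group of order 6)

Compute the discriminant of x^3 + (1)*x^2 + (2)*x + (-5): Δ = -863. Since Δ is not a rational square, the Galois group is not contained in A_3; it must be the full S_3 (irreducibility of the cubic rules out anything smaller).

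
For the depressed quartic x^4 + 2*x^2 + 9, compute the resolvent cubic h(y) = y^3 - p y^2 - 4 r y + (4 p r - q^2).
h(y) = y^3 - 2*y^2 - 36*y + 72

Identify coefficients: p = 2, q = 0, r = 9.
Plug into h(y) = y^3 - p y^2 - 4 r y + (4 p r - q^2):
  h(y) = y^3 - (2) y^2 - 4*(9) y + (4*(2)*(9) - (0)^2)
       = y^3 + (-2) y^2 + (-36) y + (72).
Simplifying: h(y) = y^3 - 2*y^2 - 36*y + 72.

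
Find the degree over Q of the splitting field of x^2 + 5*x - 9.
[K:Q] = 2

The discriminant of x^2 + (5)*x + (-9) is b^2 - 4c = 25 - (-36) = 61. Since 61 is not a perfect square in Q, the polynomial is irreducible over Q. Its two roots generate a degree-2 extension, so [K:Q] = 2.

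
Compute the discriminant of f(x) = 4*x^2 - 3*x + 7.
Δ = -103

For a quadratic a x^2 + b x + c the discriminant is Δ = b^2 - 4ac = (-3)^2 - 4*(4)*(7) = 9 - (112) = -103.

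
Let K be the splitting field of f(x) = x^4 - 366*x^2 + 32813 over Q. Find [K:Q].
[K:Q] = 4

f factors as (x^2 - 157)(x^2 - 209); the splitting field is K = Q(sqrt(157), sqrt(209)). Since 157, 209, and 32813 are all non-squares in Q, the three subfields Q(sqrt(157)), Q(sqrt(209)), Q(sqrt(32813)) are distinct degree-2 extensions, so [K:Q] = 4 (Klein four Galois group).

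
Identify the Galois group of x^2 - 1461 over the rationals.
Gal(K/Q) = Z/2Z (cyclic of order 2)

x^2 - 1461 is irreducible over Q since 1461 is not a rational square. The splitting field Q(sqrt(1461)) has degree 2 over Q, and its unique nontrivial automorphism is sqrt(1461) ↦ -sqrt(1461). Hence Gal(Q(sqrt(1461))/Q) = Z/2Z.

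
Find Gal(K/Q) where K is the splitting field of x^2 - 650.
Gal(K/Q) = Z/2Z (cyclic of order 2)

x^2 - 650 is irreducible over Q since 650 is not a rational square. The splitting field Q(sqrt(650)) has degree 2 over Q, and its unique nontrivial automorphism is sqrt(650) ↦ -sqrt(650). Hence Gal(Q(sqrt(650))/Q) = Z/2Z.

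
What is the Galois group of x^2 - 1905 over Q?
Gal(K/Q) = Z/2Z (cyclic of order 2)

x^2 - 1905 is irreducible over Q since 1905 is not a rational square. The splitting field Q(sqrt(1905)) has degree 2 over Q, and its unique nontrivial automorphism is sqrt(1905) ↦ -sqrt(1905). Hence Gal(Q(sqrt(1905))/Q) = Z/2Z.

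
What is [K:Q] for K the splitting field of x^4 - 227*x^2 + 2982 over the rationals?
[K:Q] = 4

f factors as (x^2 - 213)(x^2 - 14); the splitting field is K = Q(sqrt(213), sqrt(14)). Since 213, 14, and 2982 are all non-squares in Q, the three subfields Q(sqrt(213)), Q(sqrt(14)), Q(sqrt(2982)) are distinct degree-2 extensions, so [K:Q] = 4 (Klein four Galois group).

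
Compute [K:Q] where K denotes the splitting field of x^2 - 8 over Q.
[K:Q] = 2

The discriminant of x^2 + (0)*x + (-8) is b^2 - 4c = 0 - (-32) = 32. Since 32 is not a perfect square in Q, the polynomial is irreducible over Q. Its two roots generate a degree-2 extension, so [K:Q] = 2.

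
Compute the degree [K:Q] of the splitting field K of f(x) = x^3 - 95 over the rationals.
[K:Q] = 6

x^3 - 95 has one real root r = 95^(1/3) and two complex roots r*zeta_3, r*zeta_3^2 where zeta_3 = e^(2*pi*i/3). The splitting field is Q(r, zeta_3). [Q(r):Q] = 3 and [Q(zeta_3):Q] = 2 with gcd = 1, so [Q(r, zeta_3):Q] = 3 * 2 = 6.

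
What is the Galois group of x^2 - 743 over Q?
Gal(K/Q) = Z/2Z (cyclic of order 2)

x^2 - 743 is irreducible over Q since 743 is not a rational square. The splitting field Q(sqrt(743)) has degree 2 over Q, and its unique nontrivial automorphism is sqrt(743) ↦ -sqrt(743). Hence Gal(Q(sqrt(743))/Q) = Z/2Z.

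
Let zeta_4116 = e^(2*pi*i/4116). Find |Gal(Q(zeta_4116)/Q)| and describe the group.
|Gal(Q(zeta_4116)/Q)| = phi(4116) = 1176; group ≅ (Z/4116Z)^* ≅ Z/2Z × Z/2Z × Z/294Z

The n-th cyclotomic polynomial Φ_4116(x) is the minimal polynomial of zeta_4116 over Q and has degree phi(4116) = 1176. So Q(zeta_4116) is a degree-1176 Galois extension with Galois group (Z/4116Z)^*. By CRT, (Z/4116Z)^* ≅ (Z/4Z)^* × (Z/3Z)^* × (Z/343Z)^*. Each prime-power unit group is (Z/4Z)^* ≅ Z/2Z; (Z/3Z)^* ≅ Z/2Z; (Z/343Z)^* ≅ Z/294Z. Hence Gal(Q(zeta_4116)/Q) ≅ Z/2Z × Z/2Z × Z/294Z.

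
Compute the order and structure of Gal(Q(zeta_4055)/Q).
|Gal(Q(zeta_4055)/Q)| = phi(4055) = 3240; group ≅ (Z/4055Z)^* ≅ Z/4Z × Z/810Z

The n-th cyclotomic polynomial Φ_4055(x) is the minimal polynomial of zeta_4055 over Q and has degree phi(4055) = 3240. So Q(zeta_4055) is a degree-3240 Galois extension with Galois group (Z/4055Z)^*. By CRT, (Z/4055Z)^* ≅ (Z/5Z)^* × (Z/811Z)^*. Each prime-power unit group is (Z/5Z)^* ≅ Z/4Z; (Z/811Z)^* ≅ Z/810Z. Hence Gal(Q(zeta_4055)/Q) ≅ Z/4Z × Z/810Z.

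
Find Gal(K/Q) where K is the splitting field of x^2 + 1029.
Gal(K/Q) = Z/2Z (cyclic of order 2)

x^2 + 1029 is irreducible over Q since -1029 is not a rational square. The splitting field Q(sqrt(-1029)) has degree 2 over Q, and its unique nontrivial automorphism is sqrt(-1029) ↦ -sqrt(-1029). Hence Gal(Q(sqrt(-1029))/Q) = Z/2Z.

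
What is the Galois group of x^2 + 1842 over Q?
Gal(K/Q) = Z/2Z (cyclic of order 2)

x^2 + 1842 is irreducible over Q since -1842 is not a rational square. The splitting field Q(sqrt(-1842)) has degree 2 over Q, and its unique nontrivial automorphism is sqrt(-1842) ↦ -sqrt(-1842). Hence Gal(Q(sqrt(-1842))/Q) = Z/2Z.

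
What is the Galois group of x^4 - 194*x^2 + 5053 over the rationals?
Gal(K/Q) = V_4 (Klein four-group, Z/2Z × Z/2Z)

f factors as (x^2 - 163)(x^2 - 31), so the splitting field is K = Q(sqrt(163), sqrt(31)). The elements 163, 31, 5053 are all non-squares in Q, so sqrt(163) and sqrt(31) generate independent quadratic extensions. Thus [K:Q] = 4 and Gal(K/Q) is generated by the two order-2 automorphisms sqrt(163) ↦ -sqrt(163) and sqrt(31) ↦ -sqrt(31), giving V_4.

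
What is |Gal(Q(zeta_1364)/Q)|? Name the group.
|Gal(Q(zeta_1364)/Q)| = phi(1364) = 600; group ≅ (Z/1364Z)^* ≅ Z/2Z × Z/10Z × Z/30Z

The n-th cyclotomic polynomial Φ_1364(x) is the minimal polynomial of zeta_1364 over Q and has degree phi(1364) = 600. So Q(zeta_1364) is a degree-600 Galois extension with Galois group (Z/1364Z)^*. By CRT, (Z/1364Z)^* ≅ (Z/4Z)^* × (Z/11Z)^* × (Z/31Z)^*. Each prime-power unit group is (Z/4Z)^* ≅ Z/2Z; (Z/11Z)^* ≅ Z/10Z; (Z/31Z)^* ≅ Z/30Z. Hence Gal(Q(zeta_1364)/Q) ≅ Z/2Z × Z/10Z × Z/30Z.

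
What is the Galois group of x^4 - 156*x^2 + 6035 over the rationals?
Gal(K/Q) = V_4 (Klein four-group, Z/2Z × Z/2Z)

f factors as (x^2 - 71)(x^2 - 85), so the splitting field is K = Q(sqrt(71), sqrt(85)). The elements 71, 85, 6035 are all non-squares in Q, so sqrt(71) and sqrt(85) generate independent quadratic extensions. Thus [K:Q] = 4 and Gal(K/Q) is generated by the two order-2 automorphisms sqrt(71) ↦ -sqrt(71) and sqrt(85) ↦ -sqrt(85), giving V_4.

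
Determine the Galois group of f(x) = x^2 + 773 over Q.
Gal(K/Q) = Z/2Z (cyclic of order 2)

x^2 + 773 is irreducible over Q since -773 is not a rational square. The splitting field Q(sqrt(-773)) has degree 2 over Q, and its unique nontrivial automorphism is sqrt(-773) ↦ -sqrt(-773). Hence Gal(Q(sqrt(-773))/Q) = Z/2Z.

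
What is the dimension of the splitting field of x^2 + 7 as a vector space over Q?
[K:Q] = 2

The discriminant of x^2 + (0)*x + (7) is b^2 - 4c = 0 - (28) = -28. Since -28 is not a perfect square in Q, the polynomial is irreducible over Q. Its two roots generate a degree-2 extension, so [K:Q] = 2.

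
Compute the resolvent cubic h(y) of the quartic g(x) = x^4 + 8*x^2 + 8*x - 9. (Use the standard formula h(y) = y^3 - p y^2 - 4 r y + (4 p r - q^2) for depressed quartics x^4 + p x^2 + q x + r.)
h(y) = y^3 - 8*y^2 + 36*y - 352

Identify coefficients: p = 8, q = 8, r = -9.
Plug into h(y) = y^3 - p y^2 - 4 r y + (4 p r - q^2):
  h(y) = y^3 - (8) y^2 - 4*(-9) y + (4*(8)*(-9) - (8)^2)
       = y^3 + (-8) y^2 + (36) y + (-352).
Simplifying: h(y) = y^3 - 8*y^2 + 36*y - 352.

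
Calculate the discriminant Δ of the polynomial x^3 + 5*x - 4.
Δ = -932

For a depressed cubic x^3 + p x + q the discriminant is Δ = -4 p^3 - 27 q^2 = -4*(5)^3 - 27*(-4)^2 = -500 - 432 = -932.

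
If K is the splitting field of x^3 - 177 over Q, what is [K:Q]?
[K:Q] = 6

x^3 - 177 has one real root r = 177^(1/3) and two complex roots r*zeta_3, r*zeta_3^2 where zeta_3 = e^(2*pi*i/3). The splitting field is Q(r, zeta_3). [Q(r):Q] = 3 and [Q(zeta_3):Q] = 2 with gcd = 1, so [Q(r, zeta_3):Q] = 3 * 2 = 6.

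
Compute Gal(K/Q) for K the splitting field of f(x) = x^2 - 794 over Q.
Gal(K/Q) = Z/2Z (cyclic of order 2)

x^2 - 794 is irreducible over Q since 794 is not a rational square. The splitting field Q(sqrt(794)) has degree 2 over Q, and its unique nontrivial automorphism is sqrt(794) ↦ -sqrt(794). Hence Gal(Q(sqrt(794))/Q) = Z/2Z.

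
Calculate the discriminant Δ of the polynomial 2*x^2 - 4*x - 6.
Δ = 64

For a quadratic a x^2 + b x + c the discriminant is Δ = b^2 - 4ac = (-4)^2 - 4*(2)*(-6) = 16 - (-48) = 64.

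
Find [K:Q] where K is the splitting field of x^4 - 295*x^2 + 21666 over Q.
[K:Q] = 4

f factors as (x^2 - 157)(x^2 - 138); the splitting field is K = Q(sqrt(157), sqrt(138)). Since 157, 138, and 21666 are all non-squares in Q, the three subfields Q(sqrt(157)), Q(sqrt(138)), Q(sqrt(21666)) are distinct degree-2 extensions, so [K:Q] = 4 (Klein four Galois group).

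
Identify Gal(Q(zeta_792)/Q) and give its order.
|Gal(Q(zeta_792)/Q)| = phi(792) = 240; group ≅ (Z/792Z)^* ≅ Z/2Z × Z/2Z × Z/6Z × Z/10Z

The n-th cyclotomic polynomial Φ_792(x) is the minimal polynomial of zeta_792 over Q and has degree phi(792) = 240. So Q(zeta_792) is a degree-240 Galois extension with Galois group (Z/792Z)^*. By CRT, (Z/792Z)^* ≅ (Z/8Z)^* × (Z/9Z)^* × (Z/11Z)^*. Each prime-power unit group is (Z/8Z)^* ≅ Z/2Z × Z/2Z; (Z/9Z)^* ≅ Z/6Z; (Z/11Z)^* ≅ Z/10Z. Hence Gal(Q(zeta_792)/Q) ≅ Z/2Z × Z/2Z × Z/6Z × Z/10Z.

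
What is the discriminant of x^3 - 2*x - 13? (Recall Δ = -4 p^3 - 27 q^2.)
Δ = -4531

For a depressed cubic x^3 + p x + q the discriminant is Δ = -4 p^3 - 27 q^2 = -4*(-2)^3 - 27*(-13)^2 = 32 - 4563 = -4531.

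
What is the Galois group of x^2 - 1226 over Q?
Gal(K/Q) = Z/2Z (cyclic of order 2)

x^2 - 1226 is irreducible over Q since 1226 is not a rational square. The splitting field Q(sqrt(1226)) has degree 2 over Q, and its unique nontrivial automorphism is sqrt(1226) ↦ -sqrt(1226). Hence Gal(Q(sqrt(1226))/Q) = Z/2Z.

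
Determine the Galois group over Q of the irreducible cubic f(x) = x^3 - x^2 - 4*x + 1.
Gal(K/Q) = S_3 (symmetric group of order 6)

Compute the discriminant of x^3 + (-1)*x^2 + (-4)*x + (1): Δ = 321. Since Δ is not a rational square, the Galois group is not contained in A_3; it must be the full S_3 (irreducibility of the cubic rules out anything smaller).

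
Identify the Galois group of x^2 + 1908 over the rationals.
Gal(K/Q) = Z/2Z (cyclic of order 2)

x^2 + 1908 is irreducible over Q since -1908 is not a rational square. The splitting field Q(sqrt(-1908)) has degree 2 over Q, and its unique nontrivial automorphism is sqrt(-1908) ↦ -sqrt(-1908). Hence Gal(Q(sqrt(-1908))/Q) = Z/2Z.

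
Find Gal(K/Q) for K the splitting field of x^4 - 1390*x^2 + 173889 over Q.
Gal(K/Q) = Z/2Z (cyclic of order 2)

f factors as (x^2 - 1251)(x^2 - 139), so the splitting field is K = Q(sqrt(1251), sqrt(139)). The squarefree part of 1251 is 139 and the squarefree part of 139 is also 139, so sqrt(1251) and sqrt(139) are both rational multiples of sqrt(139). Hence Q(sqrt(1251)) = Q(sqrt(139)) = Q(sqrt(139)), and the splitting field collapses to a single degree-2 extension with Galois group Z/2Z.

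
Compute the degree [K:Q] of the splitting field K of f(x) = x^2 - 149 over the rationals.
[K:Q] = 2

The polynomial x^2 - 149 is irreducible over Q since 149 is not a perfect square. Its splitting field is Q(sqrt(149)), which has degree 2 over Q.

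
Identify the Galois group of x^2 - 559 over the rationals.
Gal(K/Q) = Z/2Z (cyclic of order 2)

x^2 - 559 is irreducible over Q since 559 is not a rational square. The splitting field Q(sqrt(559)) has degree 2 over Q, and its unique nontrivial automorphism is sqrt(559) ↦ -sqrt(559). Hence Gal(Q(sqrt(559))/Q) = Z/2Z.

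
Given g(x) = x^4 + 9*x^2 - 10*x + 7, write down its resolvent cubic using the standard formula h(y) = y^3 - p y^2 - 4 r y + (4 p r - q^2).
h(y) = y^3 - 9*y^2 - 28*y + 152

Identify coefficients: p = 9, q = -10, r = 7.
Plug into h(y) = y^3 - p y^2 - 4 r y + (4 p r - q^2):
  h(y) = y^3 - (9) y^2 - 4*(7) y + (4*(9)*(7) - (-10)^2)
       = y^3 + (-9) y^2 + (-28) y + (152).
Simplifying: h(y) = y^3 - 9*y^2 - 28*y + 152.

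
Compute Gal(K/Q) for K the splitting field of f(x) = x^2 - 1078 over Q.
Gal(K/Q) = Z/2Z (cyclic of order 2)

x^2 - 1078 is irreducible over Q since 1078 is not a rational square. The splitting field Q(sqrt(1078)) has degree 2 over Q, and its unique nontrivial automorphism is sqrt(1078) ↦ -sqrt(1078). Hence Gal(Q(sqrt(1078))/Q) = Z/2Z.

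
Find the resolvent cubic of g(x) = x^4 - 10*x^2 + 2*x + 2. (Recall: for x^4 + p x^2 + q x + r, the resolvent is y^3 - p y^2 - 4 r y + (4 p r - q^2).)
h(y) = y^3 + 10*y^2 - 8*y - 84

Identify coefficients: p = -10, q = 2, r = 2.
Plug into h(y) = y^3 - p y^2 - 4 r y + (4 p r - q^2):
  h(y) = y^3 - (-10) y^2 - 4*(2) y + (4*(-10)*(2) - (2)^2)
       = y^3 + (10) y^2 + (-8) y + (-84).
Simplifying: h(y) = y^3 + 10*y^2 - 8*y - 84.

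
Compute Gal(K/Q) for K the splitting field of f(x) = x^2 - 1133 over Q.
Gal(K/Q) = Z/2Z (cyclic of order 2)

x^2 - 1133 is irreducible over Q since 1133 is not a rational square. The splitting field Q(sqrt(1133)) has degree 2 over Q, and its unique nontrivial automorphism is sqrt(1133) ↦ -sqrt(1133). Hence Gal(Q(sqrt(1133))/Q) = Z/2Z.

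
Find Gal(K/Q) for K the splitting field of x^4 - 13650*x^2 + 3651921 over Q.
Gal(K/Q) = Z/2Z (cyclic of order 2)

f factors as (x^2 - 13377)(x^2 - 273), so the splitting field is K = Q(sqrt(13377), sqrt(273)). The squarefree part of 13377 is 273 and the squarefree part of 273 is also 273, so sqrt(13377) and sqrt(273) are both rational multiples of sqrt(273). Hence Q(sqrt(13377)) = Q(sqrt(273)) = Q(sqrt(273)), and the splitting field collapses to a single degree-2 extension with Galois group Z/2Z.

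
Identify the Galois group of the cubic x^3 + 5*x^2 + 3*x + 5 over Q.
Gal(K/Q) = S_3 (symmetric group of order 6)

Compute the discriminant of x^3 + (5)*x^2 + (3)*x + (5): Δ = -1708. Since Δ is not a rational square, the Galois group is not contained in A_3; it must be the full S_3 (irreducibility of the cubic rules out anything smaller).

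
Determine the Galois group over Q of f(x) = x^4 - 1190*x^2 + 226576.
Gal(K/Q) = Z/2Z (cyclic of order 2)

f factors as (x^2 - 238)(x^2 - 952), so the splitting field is K = Q(sqrt(238), sqrt(952)). The squarefree part of 238 is 238 and the squarefree part of 952 is also 238, so sqrt(238) and sqrt(952) are both rational multiples of sqrt(238). Hence Q(sqrt(238)) = Q(sqrt(952)) = Q(sqrt(238)), and the splitting field collapses to a single degree-2 extension with Galois group Z/2Z.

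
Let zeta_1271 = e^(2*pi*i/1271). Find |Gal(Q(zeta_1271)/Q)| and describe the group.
|Gal(Q(zeta_1271)/Q)| = phi(1271) = 1200; group ≅ (Z/1271Z)^* ≅ Z/30Z × Z/40Z

The n-th cyclotomic polynomial Φ_1271(x) is the minimal polynomial of zeta_1271 over Q and has degree phi(1271) = 1200. So Q(zeta_1271) is a degree-1200 Galois extension with Galois group (Z/1271Z)^*. By CRT, (Z/1271Z)^* ≅ (Z/31Z)^* × (Z/41Z)^*. Each prime-power unit group is (Z/31Z)^* ≅ Z/30Z; (Z/41Z)^* ≅ Z/40Z. Hence Gal(Q(zeta_1271)/Q) ≅ Z/30Z × Z/40Z.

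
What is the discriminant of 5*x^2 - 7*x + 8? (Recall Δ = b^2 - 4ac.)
Δ = -111

For a quadratic a x^2 + b x + c the discriminant is Δ = b^2 - 4ac = (-7)^2 - 4*(5)*(8) = 49 - (160) = -111.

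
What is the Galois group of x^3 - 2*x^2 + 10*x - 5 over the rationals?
Gal(K/Q) = S_3 (symmetric group of order 6)

Compute the discriminant of x^3 + (-2)*x^2 + (10)*x + (-5): Δ = -2635. Since Δ is not a rational square, the Galois group is not contained in A_3; it must be the full S_3 (irreducibility of the cubic rules out anything smaller).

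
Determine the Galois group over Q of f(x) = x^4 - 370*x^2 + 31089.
Gal(K/Q) = V_4 (Klein four-group, Z/2Z × Z/2Z)

f factors as (x^2 - 129)(x^2 - 241), so the splitting field is K = Q(sqrt(129), sqrt(241)). The elements 129, 241, 31089 are all non-squares in Q, so sqrt(129) and sqrt(241) generate independent quadratic extensions. Thus [K:Q] = 4 and Gal(K/Q) is generated by the two order-2 automorphisms sqrt(129) ↦ -sqrt(129) and sqrt(241) ↦ -sqrt(241), giving V_4.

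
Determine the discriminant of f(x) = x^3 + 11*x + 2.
Δ = -5432

For a depressed cubic x^3 + p x + q the discriminant is Δ = -4 p^3 - 27 q^2 = -4*(11)^3 - 27*(2)^2 = -5324 - 108 = -5432.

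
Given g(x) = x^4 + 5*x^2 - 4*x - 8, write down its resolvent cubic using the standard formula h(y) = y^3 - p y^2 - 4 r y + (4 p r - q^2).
h(y) = y^3 - 5*y^2 + 32*y - 176

Identify coefficients: p = 5, q = -4, r = -8.
Plug into h(y) = y^3 - p y^2 - 4 r y + (4 p r - q^2):
  h(y) = y^3 - (5) y^2 - 4*(-8) y + (4*(5)*(-8) - (-4)^2)
       = y^3 + (-5) y^2 + (32) y + (-176).
Simplifying: h(y) = y^3 - 5*y^2 + 32*y - 176.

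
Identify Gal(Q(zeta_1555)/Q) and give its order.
|Gal(Q(zeta_1555)/Q)| = phi(1555) = 1240; group ≅ (Z/1555Z)^* ≅ Z/4Z × Z/310Z

The n-th cyclotomic polynomial Φ_1555(x) is the minimal polynomial of zeta_1555 over Q and has degree phi(1555) = 1240. So Q(zeta_1555) is a degree-1240 Galois extension with Galois group (Z/1555Z)^*. By CRT, (Z/1555Z)^* ≅ (Z/5Z)^* × (Z/311Z)^*. Each prime-power unit group is (Z/5Z)^* ≅ Z/4Z; (Z/311Z)^* ≅ Z/310Z. Hence Gal(Q(zeta_1555)/Q) ≅ Z/4Z × Z/310Z.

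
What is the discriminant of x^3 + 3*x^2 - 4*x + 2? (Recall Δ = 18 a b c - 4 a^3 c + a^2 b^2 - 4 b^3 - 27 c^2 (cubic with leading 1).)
Δ = -356

For x^3 + a x^2 + b x + c the discriminant is Δ = 18 a b c - 4 a^3 c + a^2 b^2 - 4 b^3 - 27 c^2.
Plug a = 3, b = -4, c = 2:
  18*(3)*(-4)*(2) - 4*(3)^3*(2) + (3)^2*(-4)^2 - 4*(-4)^3 - 27*(2)^2
  = -432 + (-216) + 144 + (256) + (-108)
  = -356.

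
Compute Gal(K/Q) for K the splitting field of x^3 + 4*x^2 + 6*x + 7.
Gal(K/Q) = S_3 (symmetric group of order 6)

Compute the discriminant of x^3 + (4)*x^2 + (6)*x + (7): Δ = -379. Since Δ is not a rational square, the Galois group is not contained in A_3; it must be the full S_3 (irreducibility of the cubic rules out anything smaller).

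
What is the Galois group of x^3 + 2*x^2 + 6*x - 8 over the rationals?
Gal(K/Q) = S_3 (symmetric group of order 6)

Compute the discriminant of x^3 + (2)*x^2 + (6)*x + (-8): Δ = -3920. Since Δ is not a rational square, the Galois group is not contained in A_3; it must be the full S_3 (irreducibility of the cubic rules out anything smaller).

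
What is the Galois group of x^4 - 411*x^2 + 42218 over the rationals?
Gal(K/Q) = V_4 (Klein four-group, Z/2Z × Z/2Z)

f factors as (x^2 - 202)(x^2 - 209), so the splitting field is K = Q(sqrt(202), sqrt(209)). The elements 202, 209, 42218 are all non-squares in Q, so sqrt(202) and sqrt(209) generate independent quadratic extensions. Thus [K:Q] = 4 and Gal(K/Q) is generated by the two order-2 automorphisms sqrt(202) ↦ -sqrt(202) and sqrt(209) ↦ -sqrt(209), giving V_4.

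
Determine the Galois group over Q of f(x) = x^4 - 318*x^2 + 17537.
Gal(K/Q) = V_4 (Klein four-group, Z/2Z × Z/2Z)

f factors as (x^2 - 247)(x^2 - 71), so the splitting field is K = Q(sqrt(247), sqrt(71)). The elements 247, 71, 17537 are all non-squares in Q, so sqrt(247) and sqrt(71) generate independent quadratic extensions. Thus [K:Q] = 4 and Gal(K/Q) is generated by the two order-2 automorphisms sqrt(247) ↦ -sqrt(247) and sqrt(71) ↦ -sqrt(71), giving V_4.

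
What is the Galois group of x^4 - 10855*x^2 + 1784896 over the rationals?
Gal(K/Q) = Z/2Z (cyclic of order 2)

f factors as (x^2 - 10688)(x^2 - 167), so the splitting field is K = Q(sqrt(10688), sqrt(167)). The squarefree part of 10688 is 167 and the squarefree part of 167 is also 167, so sqrt(10688) and sqrt(167) are both rational multiples of sqrt(167). Hence Q(sqrt(10688)) = Q(sqrt(167)) = Q(sqrt(167)), and the splitting field collapses to a single degree-2 extension with Galois group Z/2Z.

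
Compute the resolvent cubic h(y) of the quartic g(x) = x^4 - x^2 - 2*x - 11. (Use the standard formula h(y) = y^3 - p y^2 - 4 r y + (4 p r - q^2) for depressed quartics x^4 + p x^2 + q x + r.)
h(y) = y^3 + y^2 + 44*y + 40

Identify coefficients: p = -1, q = -2, r = -11.
Plug into h(y) = y^3 - p y^2 - 4 r y + (4 p r - q^2):
  h(y) = y^3 - (-1) y^2 - 4*(-11) y + (4*(-1)*(-11) - (-2)^2)
       = y^3 + (1) y^2 + (44) y + (40).
Simplifying: h(y) = y^3 + y^2 + 44*y + 40.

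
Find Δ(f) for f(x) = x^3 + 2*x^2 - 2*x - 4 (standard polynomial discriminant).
Δ = 32

For x^3 + a x^2 + b x + c the discriminant is Δ = 18 a b c - 4 a^3 c + a^2 b^2 - 4 b^3 - 27 c^2.
Plug a = 2, b = -2, c = -4:
  18*(2)*(-2)*(-4) - 4*(2)^3*(-4) + (2)^2*(-2)^2 - 4*(-2)^3 - 27*(-4)^2
  = 288 + (128) + 16 + (32) + (-432)
  = 32.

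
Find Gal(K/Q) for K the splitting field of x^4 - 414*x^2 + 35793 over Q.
Gal(K/Q) = V_4 (Klein four-group, Z/2Z × Z/2Z)

f factors as (x^2 - 123)(x^2 - 291), so the splitting field is K = Q(sqrt(123), sqrt(291)). The elements 123, 291, 35793 are all non-squares in Q, so sqrt(123) and sqrt(291) generate independent quadratic extensions. Thus [K:Q] = 4 and Gal(K/Q) is generated by the two order-2 automorphisms sqrt(123) ↦ -sqrt(123) and sqrt(291) ↦ -sqrt(291), giving V_4.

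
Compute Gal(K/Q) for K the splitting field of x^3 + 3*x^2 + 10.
Gal(K/Q) = S_3 (symmetric group of order 6)

Compute the discriminant of x^3 + (3)*x^2 + (0)*x + (10): Δ = -3780. Since Δ is not a rational square, the Galois group is not contained in A_3; it must be the full S_3 (irreducibility of the cubic rules out anything smaller).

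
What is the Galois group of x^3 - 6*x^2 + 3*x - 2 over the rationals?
Gal(K/Q) = S_3 (symmetric group of order 6)

Compute the discriminant of x^3 + (-6)*x^2 + (3)*x + (-2): Δ = -972. Since Δ is not a rational square, the Galois group is not contained in A_3; it must be the full S_3 (irreducibility of the cubic rules out anything smaller).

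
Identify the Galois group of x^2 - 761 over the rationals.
Gal(K/Q) = Z/2Z (cyclic of order 2)

x^2 - 761 is irreducible over Q since 761 is not a rational square. The splitting field Q(sqrt(761)) has degree 2 over Q, and its unique nontrivial automorphism is sqrt(761) ↦ -sqrt(761). Hence Gal(Q(sqrt(761))/Q) = Z/2Z.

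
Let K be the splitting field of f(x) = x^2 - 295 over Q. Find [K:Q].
[K:Q] = 2

The polynomial x^2 - 295 is irreducible over Q since 295 is not a perfect square. Its splitting field is Q(sqrt(295)), which has degree 2 over Q.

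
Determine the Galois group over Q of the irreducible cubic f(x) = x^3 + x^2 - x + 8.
Gal(K/Q) = S_3 (symmetric group of order 6)

Compute the discriminant of x^3 + (1)*x^2 + (-1)*x + (8): Δ = -1899. Since Δ is not a rational square, the Galois group is not contained in A_3; it must be the full S_3 (irreducibility of the cubic rules out anything smaller).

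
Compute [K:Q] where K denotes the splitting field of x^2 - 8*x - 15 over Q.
[K:Q] = 2

The discriminant of x^2 + (-8)*x + (-15) is b^2 - 4c = 64 - (-60) = 124. Since 124 is not a perfect square in Q, the polynomial is irreducible over Q. Its two roots generate a degree-2 extension, so [K:Q] = 2.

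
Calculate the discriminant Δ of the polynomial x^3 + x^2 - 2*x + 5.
Δ = -839

For x^3 + a x^2 + b x + c the discriminant is Δ = 18 a b c - 4 a^3 c + a^2 b^2 - 4 b^3 - 27 c^2.
Plug a = 1, b = -2, c = 5:
  18*(1)*(-2)*(5) - 4*(1)^3*(5) + (1)^2*(-2)^2 - 4*(-2)^3 - 27*(5)^2
  = -180 + (-20) + 4 + (32) + (-675)
  = -839.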